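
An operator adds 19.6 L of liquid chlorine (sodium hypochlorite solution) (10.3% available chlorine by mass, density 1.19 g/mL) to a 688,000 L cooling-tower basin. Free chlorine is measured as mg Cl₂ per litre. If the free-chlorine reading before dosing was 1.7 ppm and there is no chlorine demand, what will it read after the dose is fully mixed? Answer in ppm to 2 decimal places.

5.19 ppm

Mass of solution: 19.6 L × 1000 mL/L × 1.19 g/mL = 23,320 g.
Available chlorine delivered: 23,320 g × 0.103 = 2402 g as Cl₂.
Concentration rise: 2402 g / 688,000 L = 3.492 mg/L = 3.49 ppm.
Final FC: 1.7 + 3.49 = 5.19 ppm.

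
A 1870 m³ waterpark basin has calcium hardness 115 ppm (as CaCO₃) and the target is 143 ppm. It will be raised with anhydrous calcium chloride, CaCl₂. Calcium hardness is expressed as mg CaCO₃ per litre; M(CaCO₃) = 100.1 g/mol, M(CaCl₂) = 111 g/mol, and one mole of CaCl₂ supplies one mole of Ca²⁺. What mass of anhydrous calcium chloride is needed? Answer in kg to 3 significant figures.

Volume: 1870 m³ = 1,870,000 L.
Hardness to add: (143 − 115) = 28 mg/L as CaCO₃ × 1,870,000 L = 52,360 g as CaCO₃.
Moles of Ca²⁺ (1 mol Ca²⁺ ≡ 1 mol CaCO₃): 52,360 / 100.1 g/mol = 523.1 mol.
Mass of CaCl₂: 523.1 × 111 = 58,060 g.

58.1 kg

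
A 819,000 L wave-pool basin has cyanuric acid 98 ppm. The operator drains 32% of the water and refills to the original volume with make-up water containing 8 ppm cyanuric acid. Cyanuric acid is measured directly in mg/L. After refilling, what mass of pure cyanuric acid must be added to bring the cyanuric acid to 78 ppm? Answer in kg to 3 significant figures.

After draining 32% and refilling: 98 × 0.68 + 8 × 0.32 = 69.2 ppm.
Deficit to target: 78 − 69.2 = 8.8 mg/L.
Mass: 8.8 mg/L × 819,000 L = 7207 g cyanuric acid.

7.21 kg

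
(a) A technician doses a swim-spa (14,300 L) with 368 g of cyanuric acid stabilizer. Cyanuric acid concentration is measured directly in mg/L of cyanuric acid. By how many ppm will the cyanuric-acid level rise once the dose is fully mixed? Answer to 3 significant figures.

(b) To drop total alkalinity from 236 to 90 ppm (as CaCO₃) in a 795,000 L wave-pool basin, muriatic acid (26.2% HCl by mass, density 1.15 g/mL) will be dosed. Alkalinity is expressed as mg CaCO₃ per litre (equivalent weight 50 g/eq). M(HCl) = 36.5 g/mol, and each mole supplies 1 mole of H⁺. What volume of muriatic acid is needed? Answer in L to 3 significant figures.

(a) 25.7 ppm; (b) 281 L

(a) Rise: 368 g / 14,300 L × 1000 = 25.73 mg/L.

(b) Alkalinity to neutralize: (236 − 90) = 146 mg/L as CaCO₃ × 795,000 L = 116,100 g as CaCO₃.
(b) Equivalents of H⁺ required: 116,100 ÷ 50 g/eq = 2321 eq = 2321 mol HCl.
(b) Mass of HCl: 2321 × 36.5 = 84,730 g.
(b) Mass of 26.2% solution: 84,730 / 0.262 = 323,400 g.
(b) Volume: 323,400 g ÷ 1.15 g/mL = 281,200 mL.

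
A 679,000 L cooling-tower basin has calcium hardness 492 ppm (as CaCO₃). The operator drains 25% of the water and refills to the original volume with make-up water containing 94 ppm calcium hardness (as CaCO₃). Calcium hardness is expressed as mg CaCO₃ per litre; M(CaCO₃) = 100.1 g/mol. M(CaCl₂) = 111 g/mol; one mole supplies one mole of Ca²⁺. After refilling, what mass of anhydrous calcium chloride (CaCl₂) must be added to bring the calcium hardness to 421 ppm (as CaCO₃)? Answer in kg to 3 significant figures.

21.5 kg

After draining 25% and refilling: 492 × 0.75 + 94 × 0.25 = 392.5 ppm.
Deficit to target: 421 − 392.5 = 28.5 mg/L.
As CaCO₃: 28.5 mg/L × 679,000 L = 19,350 g; ÷ 100.1 = 193.3 mol Ca²⁺.
Mass: 193.3 × 111 = 21,460 g.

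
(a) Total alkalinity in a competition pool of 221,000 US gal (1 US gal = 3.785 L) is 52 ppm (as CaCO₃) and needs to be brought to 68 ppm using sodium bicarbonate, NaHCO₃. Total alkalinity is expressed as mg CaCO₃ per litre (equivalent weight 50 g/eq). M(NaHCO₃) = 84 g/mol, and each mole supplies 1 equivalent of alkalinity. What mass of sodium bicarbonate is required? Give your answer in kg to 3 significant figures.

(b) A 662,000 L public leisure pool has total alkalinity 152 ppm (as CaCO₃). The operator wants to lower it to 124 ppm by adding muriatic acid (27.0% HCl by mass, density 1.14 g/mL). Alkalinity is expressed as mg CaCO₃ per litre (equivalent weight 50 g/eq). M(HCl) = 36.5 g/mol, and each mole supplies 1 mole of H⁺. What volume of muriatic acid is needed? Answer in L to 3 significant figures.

(a) Volume: 221,000 US gal × 3.785 L/gal = 836,485 L.
(a) Alkalinity to add: (68 − 52) = 16 mg/L as CaCO₃ × 836,485 L = 13,380 g as CaCO₃.
(a) Equivalents: 13,380 g ÷ 50 g/eq = 267.7 eq.
(a) NaHCO₃ supplies 1 eq per mole → 267.7 mol.
(a) Mass: 267.7 mol × 84 g/mol = 22,480 g.

(b) Alkalinity to neutralize: (152 − 124) = 28 mg/L as CaCO₃ × 662,000 L = 18,540 g as CaCO₃.
(b) Equivalents of H⁺ required: 18,540 ÷ 50 g/eq = 370.7 eq = 370.7 mol HCl.
(b) Mass of HCl: 370.7 × 36.5 = 13,530 g.
(b) Mass of 27.0% solution: 13,530 / 0.27 = 50,120 g.
(b) Volume: 50,120 g ÷ 1.14 g/mL = 43,960 mL.

(a) 22.5 kg; (b) 44.0 L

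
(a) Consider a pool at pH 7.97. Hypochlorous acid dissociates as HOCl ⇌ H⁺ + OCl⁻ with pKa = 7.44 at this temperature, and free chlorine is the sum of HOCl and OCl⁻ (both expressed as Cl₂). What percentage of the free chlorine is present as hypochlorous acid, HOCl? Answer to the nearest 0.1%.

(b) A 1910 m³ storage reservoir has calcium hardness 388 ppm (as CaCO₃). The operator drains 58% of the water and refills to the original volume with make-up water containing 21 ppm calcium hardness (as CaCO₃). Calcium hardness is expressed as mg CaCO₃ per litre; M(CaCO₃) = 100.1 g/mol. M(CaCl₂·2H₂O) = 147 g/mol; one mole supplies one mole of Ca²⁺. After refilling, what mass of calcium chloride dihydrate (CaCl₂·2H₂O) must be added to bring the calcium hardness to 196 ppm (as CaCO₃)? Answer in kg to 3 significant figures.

(a) 22.8%; (b) 58.5 kg

(a) [OCl⁻]/[HOCl] = 10^(pH − pKa) = 10^(7.97 − 7.44) = 10^0.53 = 3.388.
(a) Fraction as HOCl = 1 / (1 + 3.388) = 0.2279.

(b) Volume: 1910 m³ = 1,910,000 L.
(b) After draining 58% and refilling: 388 × 0.42 + 21 × 0.58 = 175.14 ppm.
(b) Deficit to target: 196 − 175.14 = 20.86 mg/L.
(b) As CaCO₃: 20.86 mg/L × 1,910,000 L = 39,840 g; ÷ 100.1 = 398 mol Ca²⁺.
(b) Mass: 398 × 147 = 58,510 g.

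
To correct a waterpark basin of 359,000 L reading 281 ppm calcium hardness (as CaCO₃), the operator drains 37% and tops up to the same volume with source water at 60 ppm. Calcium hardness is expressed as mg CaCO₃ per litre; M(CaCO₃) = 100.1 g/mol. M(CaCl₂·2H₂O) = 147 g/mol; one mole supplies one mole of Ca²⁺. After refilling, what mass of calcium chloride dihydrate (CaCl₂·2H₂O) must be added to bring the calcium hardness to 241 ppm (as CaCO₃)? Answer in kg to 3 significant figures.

After draining 37% and refilling: 281 × 0.63 + 60 × 0.37 = 199.23 ppm.
Deficit to target: 241 − 199.23 = 41.77 mg/L.
As CaCO₃: 41.77 mg/L × 359,000 L = 15,000 g; ÷ 100.1 = 149.8 mol Ca²⁺.
Mass: 149.8 × 147 = 22,020 g.

22.0 kg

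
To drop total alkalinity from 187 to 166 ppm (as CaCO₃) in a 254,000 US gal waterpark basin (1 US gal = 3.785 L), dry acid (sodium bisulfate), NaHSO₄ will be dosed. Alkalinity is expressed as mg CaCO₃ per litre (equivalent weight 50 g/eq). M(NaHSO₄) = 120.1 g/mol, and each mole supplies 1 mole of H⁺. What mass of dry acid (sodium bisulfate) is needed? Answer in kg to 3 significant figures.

48.5 kg

Volume: 254,000 US gal × 3.785 L/gal = 961,390 L.
Alkalinity to neutralize: (187 − 166) = 21 mg/L as CaCO₃ × 961,390 L = 20,190 g as CaCO₃.
Equivalents of H⁺ required: 20,190 ÷ 50 g/eq = 403.8 eq = 403.8 mol NaHSO₄.
Mass of NaHSO₄: 403.8 × 120.1 = 48,490 g.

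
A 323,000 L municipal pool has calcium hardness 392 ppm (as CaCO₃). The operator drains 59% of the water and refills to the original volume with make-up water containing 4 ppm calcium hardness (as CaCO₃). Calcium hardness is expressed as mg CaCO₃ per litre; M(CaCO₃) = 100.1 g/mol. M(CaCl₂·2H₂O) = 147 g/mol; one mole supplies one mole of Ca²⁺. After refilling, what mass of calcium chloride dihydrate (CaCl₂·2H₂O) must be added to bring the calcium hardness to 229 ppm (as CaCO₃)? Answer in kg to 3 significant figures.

31.3 kg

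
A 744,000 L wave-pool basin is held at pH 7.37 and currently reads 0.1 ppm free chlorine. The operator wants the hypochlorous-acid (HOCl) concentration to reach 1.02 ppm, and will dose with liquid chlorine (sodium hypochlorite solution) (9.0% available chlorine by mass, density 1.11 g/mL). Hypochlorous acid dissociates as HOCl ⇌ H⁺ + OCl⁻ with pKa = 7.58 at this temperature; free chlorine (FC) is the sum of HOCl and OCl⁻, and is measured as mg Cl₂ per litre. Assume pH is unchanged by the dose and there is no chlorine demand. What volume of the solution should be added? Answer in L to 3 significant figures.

[OCl⁻]/[HOCl] = 10^(pH − pKa) = 10^(7.37 − 7.58) = 0.6166; fraction as HOCl = 1/(1 + 0.6166) = 0.6186.
Free chlorine required for 1.02 ppm HOCl: 1.02 / 0.6186 = 1.649 ppm.
FC to add: 1.649 − 0.1 = 1.549 mg/L as Cl₂.
Cl₂ equivalent: 1.549 mg/L × 744,000 L = 1152 g.
Product at 9.0% available Cl: 1152 / 0.09 = 12,800 g.
Volume: 12,800 g ÷ 1.11 g/mL = 11,540 mL.

11.5 L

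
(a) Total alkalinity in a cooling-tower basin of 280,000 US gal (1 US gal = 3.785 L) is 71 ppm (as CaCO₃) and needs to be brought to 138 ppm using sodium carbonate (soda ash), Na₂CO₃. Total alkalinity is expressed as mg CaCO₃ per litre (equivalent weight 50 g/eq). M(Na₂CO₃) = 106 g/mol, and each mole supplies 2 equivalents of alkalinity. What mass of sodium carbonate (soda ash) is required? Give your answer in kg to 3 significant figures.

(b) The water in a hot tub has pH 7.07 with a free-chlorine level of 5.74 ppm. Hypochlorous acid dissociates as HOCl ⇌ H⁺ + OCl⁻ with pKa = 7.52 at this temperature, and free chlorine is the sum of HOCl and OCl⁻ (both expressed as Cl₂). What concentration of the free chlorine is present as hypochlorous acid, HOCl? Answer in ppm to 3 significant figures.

(a) Volume: 280,000 US gal × 3.785 L/gal = 1,059,800 L.
(a) Alkalinity to add: (138 − 71) = 67 mg/L as CaCO₃ × 1,059,800 L = 71,010 g as CaCO₃.
(a) Equivalents: 71,010 g ÷ 50 g/eq = 1420 eq.
(a) Each mole of Na₂CO₃ supplies 2 eq, so 1420 / 2 = 710.1 mol.
(a) Mass: 710.1 mol × 106 g/mol = 75,270 g.

(b) [OCl⁻]/[HOCl] = 10^(pH − pKa) = 10^(7.07 − 7.52) = 10^-0.45 = 0.3548.
(b) Fraction as HOCl = 1 / (1 + 0.3548) = 0.7381.
(b) HOCl = 0.7381 × 5.74 ppm = 4.237 ppm.

(a) 75.3 kg; (b) 4.24 ppm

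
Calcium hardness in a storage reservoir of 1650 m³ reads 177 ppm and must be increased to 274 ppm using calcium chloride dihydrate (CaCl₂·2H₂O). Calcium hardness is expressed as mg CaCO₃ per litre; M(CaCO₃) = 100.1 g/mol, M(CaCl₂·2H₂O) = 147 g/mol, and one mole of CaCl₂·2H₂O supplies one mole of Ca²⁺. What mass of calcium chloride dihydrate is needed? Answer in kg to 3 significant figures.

Volume: 1650 m³ = 1,650,000 L.
Hardness to add: (274 − 177) = 97 mg/L as CaCO₃ × 1,650,000 L = 160,000 g as CaCO₃.
Moles of Ca²⁺ (1 mol Ca²⁺ ≡ 1 mol CaCO₃): 160,000 / 100.1 g/mol = 1599 mol.
Mass of CaCl₂·2H₂O: 1599 × 147 = 235,000 g.

235 kg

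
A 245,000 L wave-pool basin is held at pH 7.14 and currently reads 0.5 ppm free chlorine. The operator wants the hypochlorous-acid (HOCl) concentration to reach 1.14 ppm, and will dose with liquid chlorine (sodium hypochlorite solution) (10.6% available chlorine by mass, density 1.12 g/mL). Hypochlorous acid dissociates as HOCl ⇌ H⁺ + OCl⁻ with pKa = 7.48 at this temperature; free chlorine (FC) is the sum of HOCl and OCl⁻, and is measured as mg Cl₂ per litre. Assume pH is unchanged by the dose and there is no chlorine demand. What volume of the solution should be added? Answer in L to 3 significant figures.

2.40 L

[OCl⁻]/[HOCl] = 10^(pH − pKa) = 10^(7.14 − 7.48) = 0.4571; fraction as HOCl = 1/(1 + 0.4571) = 0.6863.
Free chlorine required for 1.14 ppm HOCl: 1.14 / 0.6863 = 1.661 ppm.
FC to add: 1.661 − 0.5 = 1.161 mg/L as Cl₂.
Cl₂ equivalent: 1.161 mg/L × 245,000 L = 284.5 g.
Product at 10.6% available Cl: 284.5 / 0.106 = 2684 g.
Volume: 2684 g ÷ 1.12 g/mL = 2396 mL.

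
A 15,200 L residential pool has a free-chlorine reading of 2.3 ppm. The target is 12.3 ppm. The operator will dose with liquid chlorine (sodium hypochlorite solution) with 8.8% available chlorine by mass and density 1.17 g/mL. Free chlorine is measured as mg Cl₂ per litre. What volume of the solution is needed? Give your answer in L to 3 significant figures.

Chlorine deficit: 12.3 − 2.3 = 10 ppm = 10 mg/L as Cl₂.
Cl₂ equivalent needed: 10 mg/L × 15,200 L = 152,000 mg = 152 g.
Product at 8.8% available chlorine: 152 / 0.088 = 1727 g.
Volume at density 1.17 g/mL: 1727 g ÷ 1.17 g/mL = 1476 mL.

1.48 L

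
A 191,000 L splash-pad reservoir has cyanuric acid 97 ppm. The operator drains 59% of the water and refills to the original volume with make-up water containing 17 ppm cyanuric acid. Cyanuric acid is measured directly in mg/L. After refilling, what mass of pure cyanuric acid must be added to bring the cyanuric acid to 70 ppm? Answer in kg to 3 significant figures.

3.86 kg

After draining 59% and refilling: 97 × 0.41 + 17 × 0.59 = 49.8 ppm.
Deficit to target: 70 − 49.8 = 20.2 mg/L.
Mass: 20.2 mg/L × 191,000 L = 3858 g cyanuric acid.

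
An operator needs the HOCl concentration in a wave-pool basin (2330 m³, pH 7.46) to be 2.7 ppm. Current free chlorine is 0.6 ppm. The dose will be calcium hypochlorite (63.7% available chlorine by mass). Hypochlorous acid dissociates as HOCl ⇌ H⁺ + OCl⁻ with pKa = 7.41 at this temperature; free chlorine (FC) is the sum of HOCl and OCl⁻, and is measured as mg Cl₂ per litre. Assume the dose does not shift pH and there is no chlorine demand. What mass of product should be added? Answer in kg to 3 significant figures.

18.8 kg

Volume: 2330 m³ = 2,330,000 L.
[OCl⁻]/[HOCl] = 10^(pH − pKa) = 10^(7.46 − 7.41) = 1.122; fraction as HOCl = 1/(1 + 1.122) = 0.4712.
Free chlorine required for 2.7 ppm HOCl: 2.7 / 0.4712 = 5.729 ppm.
FC to add: 5.729 − 0.6 = 5.129 mg/L as Cl₂.
Cl₂ equivalent: 5.129 mg/L × 2,330,000 L = 11,950 g.
Product at 63.7% available Cl: 11,950 / 0.637 = 18,760 g.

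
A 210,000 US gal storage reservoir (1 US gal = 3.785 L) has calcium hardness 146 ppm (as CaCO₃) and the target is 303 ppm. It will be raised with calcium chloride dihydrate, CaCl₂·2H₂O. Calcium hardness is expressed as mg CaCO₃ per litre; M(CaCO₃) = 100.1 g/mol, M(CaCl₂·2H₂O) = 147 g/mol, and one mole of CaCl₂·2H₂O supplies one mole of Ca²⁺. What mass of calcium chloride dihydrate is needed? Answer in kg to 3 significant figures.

Volume: 210,000 US gal × 3.785 L/gal = 794,850 L.
Hardness to add: (303 − 146) = 157 mg/L as CaCO₃ × 794,850 L = 124,800 g as CaCO₃.
Moles of Ca²⁺ (1 mol Ca²⁺ ≡ 1 mol CaCO₃): 124,800 / 100.1 g/mol = 1247 mol.
Mass of CaCl₂·2H₂O: 1247 × 147 = 183,300 g.

183 kg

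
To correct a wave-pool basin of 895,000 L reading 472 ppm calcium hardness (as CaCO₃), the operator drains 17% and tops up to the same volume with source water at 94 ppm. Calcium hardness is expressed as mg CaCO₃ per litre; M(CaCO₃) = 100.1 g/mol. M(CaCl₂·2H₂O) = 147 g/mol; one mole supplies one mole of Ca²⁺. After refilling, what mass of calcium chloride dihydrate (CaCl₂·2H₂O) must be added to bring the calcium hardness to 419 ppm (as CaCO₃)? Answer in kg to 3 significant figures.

14.8 kg

After draining 17% and refilling: 472 × 0.83 + 94 × 0.17 = 407.74 ppm.
Deficit to target: 419 − 407.74 = 11.26 mg/L.
As CaCO₃: 11.26 mg/L × 895,000 L = 10,080 g; ÷ 100.1 = 100.7 mol Ca²⁺.
Mass: 100.7 × 147 = 14,800 g.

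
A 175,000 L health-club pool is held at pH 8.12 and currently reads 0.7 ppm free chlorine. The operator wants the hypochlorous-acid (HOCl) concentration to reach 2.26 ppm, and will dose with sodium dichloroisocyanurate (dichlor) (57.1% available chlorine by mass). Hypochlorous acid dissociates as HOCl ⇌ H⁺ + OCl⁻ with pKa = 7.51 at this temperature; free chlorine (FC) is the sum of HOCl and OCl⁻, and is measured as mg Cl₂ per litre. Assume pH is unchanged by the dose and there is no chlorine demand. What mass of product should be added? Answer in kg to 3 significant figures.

3.30 kg

[OCl⁻]/[HOCl] = 10^(pH − pKa) = 10^(8.12 − 7.51) = 4.074; fraction as HOCl = 1/(1 + 4.074) = 0.1971.
Free chlorine required for 2.26 ppm HOCl: 2.26 / 0.1971 = 11.47 ppm.
FC to add: 11.47 − 0.7 = 10.77 mg/L as Cl₂.
Cl₂ equivalent: 10.77 mg/L × 175,000 L = 1884 g.
Product at 57.1% available Cl: 1884 / 0.571 = 3300 g.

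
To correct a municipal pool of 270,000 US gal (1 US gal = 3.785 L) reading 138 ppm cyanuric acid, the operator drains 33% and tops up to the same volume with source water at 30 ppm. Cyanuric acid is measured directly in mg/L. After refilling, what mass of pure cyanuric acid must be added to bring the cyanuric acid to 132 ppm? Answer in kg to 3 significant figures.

Volume: 270,000 US gal × 3.785 L/gal = 1,021,950 L.
After draining 33% and refilling: 138 × 0.67 + 30 × 0.33 = 102.36 ppm.
Deficit to target: 132 − 102.36 = 29.64 mg/L.
Mass: 29.64 mg/L × 1,021,950 L = 30,290 g cyanuric acid.

30.3 kg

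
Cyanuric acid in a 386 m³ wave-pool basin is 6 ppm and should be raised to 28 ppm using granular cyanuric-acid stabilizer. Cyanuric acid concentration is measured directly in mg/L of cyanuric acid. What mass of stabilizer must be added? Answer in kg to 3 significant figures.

8.49 kg

Volume: 386 m³ = 386,000 L.
CYA to add: (28 − 6) = 22 mg/L × 386,000 L = 8492 g cyanuric acid.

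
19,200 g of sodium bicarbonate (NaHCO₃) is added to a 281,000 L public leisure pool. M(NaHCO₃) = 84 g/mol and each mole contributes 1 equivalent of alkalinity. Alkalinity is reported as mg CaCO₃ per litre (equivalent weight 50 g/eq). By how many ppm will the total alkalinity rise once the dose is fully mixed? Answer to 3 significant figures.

Moles of NaHCO₃: 19,200 g ÷ 84 g/mol = 228.6 mol → 228.6 eq of alkalinity.
As CaCO₃: 228.6 eq × 50 g/eq = 11,430 g.
Rise: 11,430 g / 281,000 L × 1000 = 40.67 mg/L.

40.7 ppm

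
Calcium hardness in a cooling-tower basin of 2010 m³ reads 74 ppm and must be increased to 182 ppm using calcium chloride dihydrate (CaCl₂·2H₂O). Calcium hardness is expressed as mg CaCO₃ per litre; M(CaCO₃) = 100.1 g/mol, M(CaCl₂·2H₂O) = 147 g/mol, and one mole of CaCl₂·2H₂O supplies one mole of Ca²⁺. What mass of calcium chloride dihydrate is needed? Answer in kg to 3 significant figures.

Volume: 2010 m³ = 2,010,000 L.
Hardness to add: (182 − 74) = 108 mg/L as CaCO₃ × 2,010,000 L = 217,100 g as CaCO₃.
Moles of Ca²⁺ (1 mol Ca²⁺ ≡ 1 mol CaCO₃): 217,100 / 100.1 g/mol = 2169 mol.
Mass of CaCl₂·2H₂O: 2169 × 147 = 318,800 g.

319 kg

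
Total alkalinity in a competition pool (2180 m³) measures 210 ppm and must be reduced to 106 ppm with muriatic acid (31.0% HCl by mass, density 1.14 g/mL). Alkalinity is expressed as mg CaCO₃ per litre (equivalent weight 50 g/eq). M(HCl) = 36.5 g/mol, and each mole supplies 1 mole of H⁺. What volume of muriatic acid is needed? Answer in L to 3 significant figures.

Volume: 2180 m³ = 2,180,000 L.
Alkalinity to neutralize: (210 − 106) = 104 mg/L as CaCO₃ × 2,180,000 L = 226,700 g as CaCO₃.
Equivalents of H⁺ required: 226,700 ÷ 50 g/eq = 4534 eq = 4534 mol HCl.
Mass of HCl: 4534 × 36.5 = 165,500 g.
Mass of 31.0% solution: 165,500 / 0.31 = 533,900 g.
Volume: 533,900 g ÷ 1.14 g/mL = 468,300 mL.

468 L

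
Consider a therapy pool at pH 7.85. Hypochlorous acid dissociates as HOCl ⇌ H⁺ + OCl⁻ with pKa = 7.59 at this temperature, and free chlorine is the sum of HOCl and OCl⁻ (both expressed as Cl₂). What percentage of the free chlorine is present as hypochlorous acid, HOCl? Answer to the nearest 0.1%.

[OCl⁻]/[HOCl] = 10^(pH − pKa) = 10^(7.85 − 7.59) = 10^0.26 = 1.82.
Fraction as HOCl = 1 / (1 + 1.82) = 0.3546.

35.5%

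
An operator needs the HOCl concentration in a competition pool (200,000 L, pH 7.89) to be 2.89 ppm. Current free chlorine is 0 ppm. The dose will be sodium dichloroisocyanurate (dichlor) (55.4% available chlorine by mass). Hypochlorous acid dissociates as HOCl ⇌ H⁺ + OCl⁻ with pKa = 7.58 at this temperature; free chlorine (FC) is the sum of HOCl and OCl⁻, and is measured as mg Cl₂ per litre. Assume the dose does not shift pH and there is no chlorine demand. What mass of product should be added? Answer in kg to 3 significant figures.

3.17 kg

[OCl⁻]/[HOCl] = 10^(pH − pKa) = 10^(7.89 − 7.58) = 2.042; fraction as HOCl = 1/(1 + 2.042) = 0.3288.
Free chlorine required for 2.89 ppm HOCl: 2.89 / 0.3288 = 8.791 ppm.
FC to add: 8.791 − 0 = 8.791 mg/L as Cl₂.
Cl₂ equivalent: 8.791 mg/L × 200,000 L = 1758 g.
Product at 55.4% available Cl: 1758 / 0.554 = 3174 g.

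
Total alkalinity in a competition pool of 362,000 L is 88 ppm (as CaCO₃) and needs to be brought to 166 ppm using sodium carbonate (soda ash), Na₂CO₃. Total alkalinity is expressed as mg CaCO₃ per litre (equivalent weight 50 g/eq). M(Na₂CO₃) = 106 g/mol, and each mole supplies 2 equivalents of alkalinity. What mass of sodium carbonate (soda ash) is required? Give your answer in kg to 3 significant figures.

29.9 kg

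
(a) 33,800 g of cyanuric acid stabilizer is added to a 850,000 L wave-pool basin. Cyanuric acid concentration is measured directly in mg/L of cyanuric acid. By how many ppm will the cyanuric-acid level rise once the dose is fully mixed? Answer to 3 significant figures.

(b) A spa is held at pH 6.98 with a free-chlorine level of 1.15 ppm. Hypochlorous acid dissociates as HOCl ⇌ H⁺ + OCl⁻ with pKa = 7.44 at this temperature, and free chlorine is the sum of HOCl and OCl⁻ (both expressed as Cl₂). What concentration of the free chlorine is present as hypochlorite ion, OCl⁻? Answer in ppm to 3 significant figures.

(a) Rise: 33,800 g / 850,000 L × 1000 = 39.76 mg/L.

(b) [OCl⁻]/[HOCl] = 10^(pH − pKa) = 10^(6.98 − 7.44) = 10^-0.46 = 0.3467.
(b) Fraction as HOCl = 1 / (1 + 0.3467) = 0.7425.
(b) OCl⁻ = (1 − 0.7425) × 1.15 ppm = 0.2961 ppm.

(a) 39.8 ppm; (b) 0.296 ppm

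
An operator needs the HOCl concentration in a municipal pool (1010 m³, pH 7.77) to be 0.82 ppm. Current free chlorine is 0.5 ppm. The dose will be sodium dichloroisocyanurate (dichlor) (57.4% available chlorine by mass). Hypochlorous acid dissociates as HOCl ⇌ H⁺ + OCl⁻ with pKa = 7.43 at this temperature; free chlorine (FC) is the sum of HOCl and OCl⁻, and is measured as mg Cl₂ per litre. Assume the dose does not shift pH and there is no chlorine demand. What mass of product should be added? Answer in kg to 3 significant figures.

Volume: 1010 m³ = 1,010,000 L.
[OCl⁻]/[HOCl] = 10^(pH − pKa) = 10^(7.77 − 7.43) = 2.188; fraction as HOCl = 1/(1 + 2.188) = 0.3137.
Free chlorine required for 0.82 ppm HOCl: 0.82 / 0.3137 = 2.614 ppm.
FC to add: 2.614 − 0.5 = 2.114 mg/L as Cl₂.
Cl₂ equivalent: 2.114 mg/L × 1,010,000 L = 2135 g.
Product at 57.4% available Cl: 2135 / 0.574 = 3720 g.

3.72 kg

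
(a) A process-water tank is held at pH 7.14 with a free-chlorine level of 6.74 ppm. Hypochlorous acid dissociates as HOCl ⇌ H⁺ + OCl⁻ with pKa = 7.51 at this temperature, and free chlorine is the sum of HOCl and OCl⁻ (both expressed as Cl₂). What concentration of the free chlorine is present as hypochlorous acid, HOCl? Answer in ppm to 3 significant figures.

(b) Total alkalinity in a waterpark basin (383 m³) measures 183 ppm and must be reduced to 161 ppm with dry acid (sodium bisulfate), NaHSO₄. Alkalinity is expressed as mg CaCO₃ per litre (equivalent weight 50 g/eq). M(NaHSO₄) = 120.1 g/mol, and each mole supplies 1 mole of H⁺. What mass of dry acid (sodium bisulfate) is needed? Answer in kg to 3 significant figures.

(a) [OCl⁻]/[HOCl] = 10^(pH − pKa) = 10^(7.14 − 7.51) = 10^-0.37 = 0.4266.
(a) Fraction as HOCl = 1 / (1 + 0.4266) = 0.701.
(a) HOCl = 0.701 × 6.74 ppm = 4.725 ppm.

(b) Volume: 383 m³ = 383,000 L.
(b) Alkalinity to neutralize: (183 − 161) = 22 mg/L as CaCO₃ × 383,000 L = 8426 g as CaCO₃.
(b) Equivalents of H⁺ required: 8426 ÷ 50 g/eq = 168.5 eq = 168.5 mol NaHSO₄.
(b) Mass of NaHSO₄: 168.5 × 120.1 = 20,240 g.

(a) 4.72 ppm; (b) 20.2 kg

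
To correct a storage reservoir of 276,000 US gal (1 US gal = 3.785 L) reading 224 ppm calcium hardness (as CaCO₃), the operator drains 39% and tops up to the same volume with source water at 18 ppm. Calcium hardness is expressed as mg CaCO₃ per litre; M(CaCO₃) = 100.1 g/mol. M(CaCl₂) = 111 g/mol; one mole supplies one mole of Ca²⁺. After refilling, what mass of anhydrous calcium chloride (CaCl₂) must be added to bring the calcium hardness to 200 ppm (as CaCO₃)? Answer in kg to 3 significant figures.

65.3 kg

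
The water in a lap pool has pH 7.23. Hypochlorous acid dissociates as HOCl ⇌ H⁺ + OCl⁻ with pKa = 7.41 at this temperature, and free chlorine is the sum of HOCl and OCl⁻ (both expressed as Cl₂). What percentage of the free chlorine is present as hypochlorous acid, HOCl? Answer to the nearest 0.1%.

60.2%

[OCl⁻]/[HOCl] = 10^(pH − pKa) = 10^(7.23 − 7.41) = 10^-0.18 = 0.6607.
Fraction as HOCl = 1 / (1 + 0.6607) = 0.6022.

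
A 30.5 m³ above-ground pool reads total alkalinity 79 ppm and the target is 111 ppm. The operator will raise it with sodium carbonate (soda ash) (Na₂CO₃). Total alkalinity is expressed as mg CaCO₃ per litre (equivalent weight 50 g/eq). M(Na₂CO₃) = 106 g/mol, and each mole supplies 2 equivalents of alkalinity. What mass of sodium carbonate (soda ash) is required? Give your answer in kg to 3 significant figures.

1.03 kg

Volume: 30.5 m³ = 30,500 L.
Alkalinity to add: (111 − 79) = 32 mg/L as CaCO₃ × 30,500 L = 976 g as CaCO₃.
Equivalents: 976 g ÷ 50 g/eq = 19.52 eq.
Each mole of Na₂CO₃ supplies 2 eq, so 19.52 / 2 = 9.76 mol.
Mass: 9.76 mol × 106 g/mol = 1035 g.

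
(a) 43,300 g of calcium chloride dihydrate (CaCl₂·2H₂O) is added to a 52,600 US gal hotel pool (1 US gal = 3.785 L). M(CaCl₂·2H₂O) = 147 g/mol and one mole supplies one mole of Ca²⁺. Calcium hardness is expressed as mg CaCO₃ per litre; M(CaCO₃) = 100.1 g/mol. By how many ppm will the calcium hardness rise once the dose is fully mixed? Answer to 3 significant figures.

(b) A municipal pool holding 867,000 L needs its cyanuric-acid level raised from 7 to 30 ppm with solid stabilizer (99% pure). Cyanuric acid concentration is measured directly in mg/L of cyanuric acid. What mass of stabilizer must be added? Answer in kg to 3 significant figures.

(a) Volume: 52,600 US gal × 3.785 L/gal = 199,091 L.
(a) Moles of Ca²⁺: 43,300 g ÷ 147 g/mol = 294.6 mol.
(a) As CaCO₃: 294.6 mol × 100.1 g/mol = 29,490 g.
(a) Rise: 29,490 g / 199,091 L × 1000 = 148.1 mg/L.

(b) CYA to add: (30 − 7) = 23 mg/L × 867,000 L = 19,940 g cyanuric acid.
(b) At 99% purity: 19,940 / 0.99 = 20,140 g product.

(a) 148 ppm; (b) 20.1 kg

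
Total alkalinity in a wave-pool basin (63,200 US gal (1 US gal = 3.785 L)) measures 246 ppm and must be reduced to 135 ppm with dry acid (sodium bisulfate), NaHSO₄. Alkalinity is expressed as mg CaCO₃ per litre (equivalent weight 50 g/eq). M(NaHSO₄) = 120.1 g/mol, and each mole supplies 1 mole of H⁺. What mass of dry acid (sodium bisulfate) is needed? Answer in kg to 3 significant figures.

Volume: 63,200 US gal × 3.785 L/gal = 239,212 L.
Alkalinity to neutralize: (246 − 135) = 111 mg/L as CaCO₃ × 239,212 L = 26,550 g as CaCO₃.
Equivalents of H⁺ required: 26,550 ÷ 50 g/eq = 531.1 eq = 531.1 mol NaHSO₄.
Mass of NaHSO₄: 531.1 × 120.1 = 63,780 g.

63.8 kg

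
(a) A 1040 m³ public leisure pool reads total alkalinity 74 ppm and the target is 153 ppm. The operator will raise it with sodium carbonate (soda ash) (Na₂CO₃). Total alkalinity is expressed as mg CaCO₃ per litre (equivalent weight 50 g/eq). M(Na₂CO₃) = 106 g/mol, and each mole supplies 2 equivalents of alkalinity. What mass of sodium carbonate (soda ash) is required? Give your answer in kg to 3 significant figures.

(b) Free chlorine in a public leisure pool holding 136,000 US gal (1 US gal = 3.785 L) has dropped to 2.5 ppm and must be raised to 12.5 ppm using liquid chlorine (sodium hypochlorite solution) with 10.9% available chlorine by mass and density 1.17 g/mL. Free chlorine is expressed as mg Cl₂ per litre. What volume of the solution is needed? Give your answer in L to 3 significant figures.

(a) 87.1 kg; (b) 40.4 L

(a) Volume: 1040 m³ = 1,040,000 L.
(a) Alkalinity to add: (153 − 74) = 79 mg/L as CaCO₃ × 1,040,000 L = 82,160 g as CaCO₃.
(a) Equivalents: 82,160 g ÷ 50 g/eq = 1643 eq.
(a) Each mole of Na₂CO₃ supplies 2 eq, so 1643 / 2 = 821.6 mol.
(a) Mass: 821.6 mol × 106 g/mol = 87,090 g.

(b) Volume: 136,000 US gal × 3.785 L/gal = 514,760 L.
(b) Chlorine deficit: 12.5 − 2.5 = 10 ppm = 10 mg/L as Cl₂.
(b) Cl₂ equivalent needed: 10 mg/L × 514,760 L = 5,148,000 mg = 5148 g.
(b) Product at 10.9% available chlorine: 5148 / 0.109 = 47,230 g.
(b) Volume at density 1.17 g/mL: 47,230 g ÷ 1.17 g/mL = 40,360 mL.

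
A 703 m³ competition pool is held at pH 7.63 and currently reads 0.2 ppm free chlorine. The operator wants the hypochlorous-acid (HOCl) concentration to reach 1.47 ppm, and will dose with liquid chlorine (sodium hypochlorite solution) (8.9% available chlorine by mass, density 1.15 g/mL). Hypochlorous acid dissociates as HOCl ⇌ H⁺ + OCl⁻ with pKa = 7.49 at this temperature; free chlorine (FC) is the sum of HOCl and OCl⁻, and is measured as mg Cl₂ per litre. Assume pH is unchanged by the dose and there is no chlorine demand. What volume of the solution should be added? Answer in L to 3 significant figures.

Volume: 703 m³ = 703,000 L.
[OCl⁻]/[HOCl] = 10^(pH − pKa) = 10^(7.63 − 7.49) = 1.38; fraction as HOCl = 1/(1 + 1.38) = 0.4201.
Free chlorine required for 1.47 ppm HOCl: 1.47 / 0.4201 = 3.499 ppm.
FC to add: 3.499 − 0.2 = 3.299 mg/L as Cl₂.
Cl₂ equivalent: 3.299 mg/L × 703,000 L = 2319 g.
Product at 8.9% available Cl: 2319 / 0.089 = 26,060 g.
Volume: 26,060 g ÷ 1.15 g/mL = 22,660 mL.

22.7 L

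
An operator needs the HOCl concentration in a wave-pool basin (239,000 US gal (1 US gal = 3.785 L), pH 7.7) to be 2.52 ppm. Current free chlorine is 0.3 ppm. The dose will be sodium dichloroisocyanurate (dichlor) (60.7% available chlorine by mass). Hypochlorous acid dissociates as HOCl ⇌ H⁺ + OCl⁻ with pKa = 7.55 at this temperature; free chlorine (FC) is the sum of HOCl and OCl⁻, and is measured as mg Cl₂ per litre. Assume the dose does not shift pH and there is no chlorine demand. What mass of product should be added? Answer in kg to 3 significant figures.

8.61 kg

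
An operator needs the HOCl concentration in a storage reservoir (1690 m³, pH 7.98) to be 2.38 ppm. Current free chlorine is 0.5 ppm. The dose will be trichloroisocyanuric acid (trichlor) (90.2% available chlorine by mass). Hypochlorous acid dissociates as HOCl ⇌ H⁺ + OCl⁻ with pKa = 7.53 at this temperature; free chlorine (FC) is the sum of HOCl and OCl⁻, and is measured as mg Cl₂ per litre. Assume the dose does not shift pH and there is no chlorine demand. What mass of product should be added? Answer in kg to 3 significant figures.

16.1 kg

Volume: 1690 m³ = 1,690,000 L.
[OCl⁻]/[HOCl] = 10^(pH − pKa) = 10^(7.98 − 7.53) = 2.818; fraction as HOCl = 1/(1 + 2.818) = 0.2619.
Free chlorine required for 2.38 ppm HOCl: 2.38 / 0.2619 = 9.088 ppm.
FC to add: 9.088 − 0.5 = 8.588 mg/L as Cl₂.
Cl₂ equivalent: 8.588 mg/L × 1,690,000 L = 14,510 g.
Product at 90.2% available Cl: 14,510 / 0.902 = 16,090 g.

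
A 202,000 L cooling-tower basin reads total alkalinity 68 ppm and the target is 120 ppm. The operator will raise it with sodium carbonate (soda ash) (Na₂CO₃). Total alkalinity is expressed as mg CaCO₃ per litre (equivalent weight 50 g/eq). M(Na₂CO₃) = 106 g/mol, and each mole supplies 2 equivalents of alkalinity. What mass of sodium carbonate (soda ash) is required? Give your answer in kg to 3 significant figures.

11.1 kg

Alkalinity to add: (120 − 68) = 52 mg/L as CaCO₃ × 202,000 L = 10,500 g as CaCO₃.
Equivalents: 10,500 g ÷ 50 g/eq = 210.1 eq.
Each mole of Na₂CO₃ supplies 2 eq, so 210.1 / 2 = 105 mol.
Mass: 105 mol × 106 g/mol = 11,130 g.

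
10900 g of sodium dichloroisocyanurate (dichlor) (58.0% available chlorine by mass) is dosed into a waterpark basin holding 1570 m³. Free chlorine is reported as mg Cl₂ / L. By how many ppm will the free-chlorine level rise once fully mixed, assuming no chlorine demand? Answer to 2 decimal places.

4.03 ppm

Volume: 1570 m³ = 1,570,000 L.
Available chlorine delivered: 10,900 g × 0.58 = 6322 g as Cl₂.
Concentration rise: 6322 g / 1,570,000 L = 4.027 mg/L = 4.03 ppm.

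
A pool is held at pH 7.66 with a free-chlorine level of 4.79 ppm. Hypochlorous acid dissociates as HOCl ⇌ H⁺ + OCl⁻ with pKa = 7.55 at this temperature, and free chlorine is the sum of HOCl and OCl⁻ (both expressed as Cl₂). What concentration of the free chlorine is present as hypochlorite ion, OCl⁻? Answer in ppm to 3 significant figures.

2.70 ppm

[OCl⁻]/[HOCl] = 10^(pH − pKa) = 10^(7.66 − 7.55) = 10^0.11 = 1.288.
Fraction as HOCl = 1 / (1 + 1.288) = 0.437.
OCl⁻ = (1 − 0.437) × 4.79 ppm = 2.697 ppm.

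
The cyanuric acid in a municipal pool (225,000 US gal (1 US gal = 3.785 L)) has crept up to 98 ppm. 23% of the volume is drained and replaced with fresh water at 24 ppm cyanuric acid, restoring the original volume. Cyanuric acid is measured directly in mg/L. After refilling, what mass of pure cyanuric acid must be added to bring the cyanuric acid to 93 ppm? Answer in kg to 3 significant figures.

Volume: 225,000 US gal × 3.785 L/gal = 851,625 L.
After draining 23% and refilling: 98 × 0.77 + 24 × 0.23 = 80.98 ppm.
Deficit to target: 93 − 80.98 = 12.02 mg/L.
Mass: 12.02 mg/L × 851,625 L = 10,240 g cyanuric acid.

10.2 kg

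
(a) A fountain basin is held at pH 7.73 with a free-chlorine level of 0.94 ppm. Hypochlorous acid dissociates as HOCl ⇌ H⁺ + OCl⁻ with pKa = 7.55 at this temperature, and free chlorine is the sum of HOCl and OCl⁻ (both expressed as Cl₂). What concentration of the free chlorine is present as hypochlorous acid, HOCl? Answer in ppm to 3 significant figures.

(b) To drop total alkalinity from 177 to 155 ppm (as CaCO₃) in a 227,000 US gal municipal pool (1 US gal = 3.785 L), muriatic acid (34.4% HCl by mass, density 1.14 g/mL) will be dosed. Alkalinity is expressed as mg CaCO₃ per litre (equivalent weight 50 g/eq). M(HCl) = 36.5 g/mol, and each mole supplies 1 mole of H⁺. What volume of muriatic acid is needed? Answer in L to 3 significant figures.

(a) [OCl⁻]/[HOCl] = 10^(pH − pKa) = 10^(7.73 − 7.55) = 10^0.18 = 1.514.
(a) Fraction as HOCl = 1 / (1 + 1.514) = 0.3978.
(a) HOCl = 0.3978 × 0.94 ppm = 0.374 ppm.

(b) Volume: 227,000 US gal × 3.785 L/gal = 859,195 L.
(b) Alkalinity to neutralize: (177 − 155) = 22 mg/L as CaCO₃ × 859,195 L = 18,900 g as CaCO₃.
(b) Equivalents of H⁺ required: 18,900 ÷ 50 g/eq = 378 eq = 378 mol HCl.
(b) Mass of HCl: 378 × 36.5 = 13,800 g.
(b) Mass of 34.4% solution: 13,800 / 0.344 = 40,110 g.
(b) Volume: 40,110 g ÷ 1.14 g/mL = 35,190 mL.

(a) 0.374 ppm; (b) 35.2 L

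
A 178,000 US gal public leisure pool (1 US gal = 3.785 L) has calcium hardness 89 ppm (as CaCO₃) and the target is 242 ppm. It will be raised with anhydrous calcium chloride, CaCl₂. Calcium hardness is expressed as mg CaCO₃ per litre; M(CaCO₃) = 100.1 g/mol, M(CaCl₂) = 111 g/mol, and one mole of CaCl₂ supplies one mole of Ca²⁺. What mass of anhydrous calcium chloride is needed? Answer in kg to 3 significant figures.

Volume: 178,000 US gal × 3.785 L/gal = 673,730 L.
Hardness to add: (242 − 89) = 153 mg/L as CaCO₃ × 673,730 L = 103,100 g as CaCO₃.
Moles of Ca²⁺ (1 mol Ca²⁺ ≡ 1 mol CaCO₃): 103,100 / 100.1 g/mol = 1030 mol.
Mass of CaCl₂: 1030 × 111 = 114,300 g.

114 kg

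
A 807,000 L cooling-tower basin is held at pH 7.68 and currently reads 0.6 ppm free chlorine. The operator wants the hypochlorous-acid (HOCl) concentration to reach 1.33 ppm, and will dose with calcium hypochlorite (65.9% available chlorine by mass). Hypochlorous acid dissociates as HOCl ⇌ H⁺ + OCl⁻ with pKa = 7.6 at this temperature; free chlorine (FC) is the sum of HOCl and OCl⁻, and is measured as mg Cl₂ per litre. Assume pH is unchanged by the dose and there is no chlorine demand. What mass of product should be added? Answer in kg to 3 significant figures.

2.85 kg

[OCl⁻]/[HOCl] = 10^(pH − pKa) = 10^(7.68 − 7.6) = 1.202; fraction as HOCl = 1/(1 + 1.202) = 0.4541.
Free chlorine required for 1.33 ppm HOCl: 1.33 / 0.4541 = 2.929 ppm.
FC to add: 2.929 − 0.6 = 2.329 mg/L as Cl₂.
Cl₂ equivalent: 2.329 mg/L × 807,000 L = 1880 g.
Product at 65.9% available Cl: 1880 / 0.659 = 2852 g.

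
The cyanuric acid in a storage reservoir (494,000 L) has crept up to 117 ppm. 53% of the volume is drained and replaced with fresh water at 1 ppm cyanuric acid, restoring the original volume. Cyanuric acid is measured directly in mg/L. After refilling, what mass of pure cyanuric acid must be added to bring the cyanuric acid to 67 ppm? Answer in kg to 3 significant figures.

5.67 kg

After draining 53% and refilling: 117 × 0.47 + 1 × 0.53 = 55.52 ppm.
Deficit to target: 67 − 55.52 = 11.48 mg/L.
Mass: 11.48 mg/L × 494,000 L = 5671 g cyanuric acid.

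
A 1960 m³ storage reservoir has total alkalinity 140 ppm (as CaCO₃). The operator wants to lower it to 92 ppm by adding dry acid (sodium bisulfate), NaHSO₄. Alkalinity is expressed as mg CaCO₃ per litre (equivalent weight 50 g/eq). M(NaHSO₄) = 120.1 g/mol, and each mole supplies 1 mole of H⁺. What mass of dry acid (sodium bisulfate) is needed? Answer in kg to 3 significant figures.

Volume: 1960 m³ = 1,960,000 L.
Alkalinity to neutralize: (140 − 92) = 48 mg/L as CaCO₃ × 1,960,000 L = 94,080 g as CaCO₃.
Equivalents of H⁺ required: 94,080 ÷ 50 g/eq = 1882 eq = 1882 mol NaHSO₄.
Mass of NaHSO₄: 1882 × 120.1 = 226,000 g.

226 kg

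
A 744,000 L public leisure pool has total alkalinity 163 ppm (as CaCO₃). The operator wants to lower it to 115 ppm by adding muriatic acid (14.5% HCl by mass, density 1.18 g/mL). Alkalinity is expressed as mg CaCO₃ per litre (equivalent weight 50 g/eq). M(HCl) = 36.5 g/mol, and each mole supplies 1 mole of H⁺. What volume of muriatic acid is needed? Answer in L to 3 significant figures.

Alkalinity to neutralize: (163 − 115) = 48 mg/L as CaCO₃ × 744,000 L = 35,710 g as CaCO₃.
Equivalents of H⁺ required: 35,710 ÷ 50 g/eq = 714.2 eq = 714.2 mol HCl.
Mass of HCl: 714.2 × 36.5 = 26,070 g.
Mass of 14.5% solution: 26,070 / 0.145 = 179,800 g.
Volume: 179,800 g ÷ 1.18 g/mL = 152,400 mL.

152 L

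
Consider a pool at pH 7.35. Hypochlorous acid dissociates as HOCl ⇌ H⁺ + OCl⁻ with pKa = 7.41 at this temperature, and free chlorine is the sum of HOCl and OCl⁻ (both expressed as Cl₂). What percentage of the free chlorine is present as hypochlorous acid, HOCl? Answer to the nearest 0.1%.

53.4%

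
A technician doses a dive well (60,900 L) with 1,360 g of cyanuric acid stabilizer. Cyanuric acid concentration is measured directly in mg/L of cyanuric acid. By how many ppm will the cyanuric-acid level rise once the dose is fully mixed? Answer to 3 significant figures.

Rise: 1,360 g / 60,900 L × 1000 = 22.33 mg/L.

22.3 ppm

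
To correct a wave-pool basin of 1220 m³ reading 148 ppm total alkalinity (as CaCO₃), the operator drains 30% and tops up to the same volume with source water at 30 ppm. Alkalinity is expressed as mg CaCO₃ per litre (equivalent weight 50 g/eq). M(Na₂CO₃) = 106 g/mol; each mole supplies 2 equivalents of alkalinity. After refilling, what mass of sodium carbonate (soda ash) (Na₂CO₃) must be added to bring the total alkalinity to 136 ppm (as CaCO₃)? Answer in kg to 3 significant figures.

30.3 kg

Volume: 1220 m³ = 1,220,000 L.
After draining 30% and refilling: 148 × 0.70 + 30 × 0.30 = 112.6 ppm.
Deficit to target: 136 − 112.6 = 23.4 mg/L.
As CaCO₃: 23.4 mg/L × 1,220,000 L = 28,550 g; ÷ 50 g/eq ÷ 2 = 285.5 mol Na₂CO₃.
Mass: 285.5 × 106 = 30,260 g.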